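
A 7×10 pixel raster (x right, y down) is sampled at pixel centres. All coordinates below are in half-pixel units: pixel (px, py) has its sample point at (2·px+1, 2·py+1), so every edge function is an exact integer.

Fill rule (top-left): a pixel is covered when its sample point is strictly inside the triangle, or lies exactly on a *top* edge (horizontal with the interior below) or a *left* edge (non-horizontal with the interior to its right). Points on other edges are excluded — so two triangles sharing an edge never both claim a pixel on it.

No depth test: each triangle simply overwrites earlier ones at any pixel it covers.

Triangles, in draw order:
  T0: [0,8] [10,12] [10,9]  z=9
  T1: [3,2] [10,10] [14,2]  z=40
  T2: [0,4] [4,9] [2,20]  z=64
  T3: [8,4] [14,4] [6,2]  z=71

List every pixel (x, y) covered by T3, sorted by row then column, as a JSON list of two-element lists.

T0:
  2·area = 30  (B↔C swapped to make it positive)
  edge (0, 8)→(10, 9): d=(10,1) right/bottom  bias=-1
  edge (10, 9)→(10, 12): d=(0,3) right/bottom  bias=-1
  edge (10, 12)→(0, 8): d=(-10,-4) top-left  bias=+0
    (1,4)@(3, 9): e=[7,21,2] → #
    (2,4)@(5, 9): e=[5,15,10] → #
    (3,4)@(7, 9): e=[3,9,18] → #
    (4,4)@(9, 9): e=[1,3,26] → #
    (5,4)@(11, 9): e=[-1,-3,34] → ·
    (1,5)@(3, 11): e=[27,21,-18] → ·
    (2,5)@(5, 11): e=[25,15,-10] → ·
    (3,5)@(7, 11): e=[23,9,-2] → ·
    (4,5)@(9, 11): e=[21,3,6] → #
    (5,5)@(11, 11): e=[19,-3,14] → ·
    (4,6)@(9, 13): e=[41,3,-14] → ·
  covered (5 px):
    · · · · · · ·
    · · · · · · ·
    · · · · · · ·
    · · · · · · ·
    · # # # # · ·
    · · · · # · ·
    · · · · · · ·
    · · · · · · ·
    · · · · · · ·
    · · · · · · ·
T1:
  2·area = 88  (B↔C swapped to make it positive)
  edge (3, 2)→(14, 2): d=(11,0) top-left  bias=+0
  edge (14, 2)→(10, 10): d=(-4,8) right/bottom  bias=-1
  edge (10, 10)→(3, 2): d=(-7,-8) top-left  bias=+0
    (2,1)@(5, 3): e=[11,68,9] → #
    (3,1)@(7, 3): e=[11,52,25] → #
    (4,1)@(9, 3): e=[11,36,41] → #
    (5,1)@(11, 3): e=[11,20,57] → #
    (6,1)@(13, 3): e=[11,4,73] → #
    (2,2)@(5, 5): e=[33,60,-5] → ·
    (3,2)@(7, 5): e=[33,44,11] → #
    (6,2)@(13, 5): e=[33,-4,59] → ·
    (3,3)@(7, 7): e=[55,36,-3] → ·
    (4,3)@(9, 7): e=[55,20,13] → #
    (6,3)@(13, 7): e=[55,-12,45] → ·
    (4,4)@(9, 9): e=[77,12,-1] → ·
  covered (10 px):
    · · · · · · ·
    · · # # # # #
    · · · # # # ·
    · · · · # # ·
    · · · · · · ·
    · · · · · · ·
    · · · · · · ·
    · · · · · · ·
    · · · · · · ·
    · · · · · · ·
T2:
  2·area = 54
  edge (0, 4)→(4, 9): d=(4,5) right/bottom  bias=-1
  edge (4, 9)→(2, 20): d=(-2,11) right/bottom  bias=-1
  edge (2, 20)→(0, 4): d=(-2,-16) top-left  bias=+0
    (0,3)@(1, 7): e=[7,37,10] → #
    (1,3)@(3, 7): e=[-3,15,42] → ·
    (0,4)@(1, 9): e=[15,33,6] → #
    (1,4)@(3, 9): e=[5,11,38] → #
    (2,4)@(5, 9): e=[-5,-11,70] → ·
    (0,5)@(1, 11): e=[23,29,2] → #
    (2,5)@(5, 11): e=[3,-15,66] → ·
    (0,6)@(1, 13): e=[31,25,-2] → ·
    (1,6)@(3, 13): e=[21,3,30] → #
    (2,6)@(5, 13): e=[11,-19,62] → ·
    (1,7)@(3, 15): e=[29,-1,26] → ·
  covered (6 px):
    · · · · · · ·
    · · · · · · ·
    · · · · · · ·
    # · · · · · ·
    # # · · · · ·
    # # · · · · ·
    · # · · · · ·
    · · · · · · ·
    · · · · · · ·
    · · · · · · ·
T3:
  2·area = 12  (B↔C swapped to make it positive)
  edge (8, 4)→(6, 2): d=(-2,-2) top-left  bias=+0
  edge (6, 2)→(14, 4): d=(8,2) right/bottom  bias=-1
  edge (14, 4)→(8, 4): d=(-6,0) right/bottom  bias=-1
    (2,0)@(5, 1): e=[0,-6,18] → ·  [on edge]
    (3,1)@(7, 3): e=[0,6,6] → #  [on edge]
    (4,1)@(9, 3): e=[4,2,6] → #
    (5,1)@(11, 3): e=[8,-2,6] → ·
    (3,2)@(7, 5): e=[-4,22,-6] → ·
    (4,2)@(9, 5): e=[0,18,-6] → ·  [on edge]
    (5,3)@(11, 7): e=[0,30,-18] → ·  [on edge]
    (6,4)@(13, 9): e=[0,42,-30] → ·  [on edge]
  covered (2 px):
    · · · · · · ·
    · · · # # · ·
    · · · · · · ·
    · · · · · · ·
    · · · · · · ·
    · · · · · · ·
    · · · · · · ·
    · · · · · · ·
    · · · · · · ·
    · · · · · · ·

Final: [[3,1],[4,1]]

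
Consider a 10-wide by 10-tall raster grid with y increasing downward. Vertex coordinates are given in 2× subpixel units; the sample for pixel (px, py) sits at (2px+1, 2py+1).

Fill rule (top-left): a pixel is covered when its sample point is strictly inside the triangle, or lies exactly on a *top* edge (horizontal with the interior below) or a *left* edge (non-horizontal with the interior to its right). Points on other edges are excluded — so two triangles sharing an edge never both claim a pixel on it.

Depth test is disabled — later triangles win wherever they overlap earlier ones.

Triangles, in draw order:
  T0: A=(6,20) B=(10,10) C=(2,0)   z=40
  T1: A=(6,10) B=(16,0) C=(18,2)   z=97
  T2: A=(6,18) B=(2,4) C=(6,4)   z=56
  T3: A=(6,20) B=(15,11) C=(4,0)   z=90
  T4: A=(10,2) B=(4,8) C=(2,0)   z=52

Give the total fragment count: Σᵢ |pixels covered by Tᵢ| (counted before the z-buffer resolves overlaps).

T0:
  2·area = 120  (B↔C swapped to make it positive)
  edge (6, 20)→(2, 0): d=(-4,-20) top-left  bias=+0
  edge (2, 0)→(10, 10): d=(8,10) right/bottom  bias=-1
  edge (10, 10)→(6, 20): d=(-4,10) right/bottom  bias=-1
    (1,1)@(3, 3): e=[8,14,98] → #
    (2,1)@(5, 3): e=[48,-6,78] → ·
    (1,2)@(3, 5): e=[0,30,90] → #  [on edge]
    (2,2)@(5, 5): e=[40,10,70] → #
    (3,2)@(7, 5): e=[80,-10,50] → ·
    (1,3)@(3, 7): e=[-8,46,82] → ·
    (2,3)@(5, 7): e=[32,26,62] → #
    (3,3)@(7, 7): e=[72,6,42] → #
    (4,3)@(9, 7): e=[112,-14,22] → ·
    (2,4)@(5, 9): e=[24,42,54] → #
    (4,4)@(9, 9): e=[104,2,14] → #
    (5,4)@(11, 9): e=[144,-18,-6] → ·
    (2,7)@(5, 15): e=[0,90,30] → #  [on edge]
  covered (16 px):
    · · · · · · · · · ·
    · # · · · · · · · ·
    · # # · · · · · · ·
    · · # # · · · · · ·
    · · # # # · · · · ·
    · · # # # · · · · ·
    · · # # · · · · · ·
    · · # # · · · · · ·
    · · · # · · · · · ·
    · · · · · · · · · ·
T1:
  2·area = 40
  edge (6, 10)→(16, 0): d=(10,-10) top-left  bias=+0
  edge (16, 0)→(18, 2): d=(2,2) right/bottom  bias=-1
  edge (18, 2)→(6, 10): d=(-12,8) right/bottom  bias=-1
    (7,0)@(15, 1): e=[0,4,36] → #  [on edge]
    (8,0)@(17, 1): e=[20,0,20] → ·  [on edge]
    (6,1)@(13, 3): e=[0,12,28] → #  [on edge]
    (8,1)@(17, 3): e=[40,4,-4] → ·
    (9,1)@(19, 3): e=[60,0,-20] → ·  [on edge]
    (5,2)@(11, 5): e=[0,20,20] → #  [on edge]
    (7,2)@(15, 5): e=[40,12,-12] → ·
    (4,3)@(9, 7): e=[0,28,12] → #  [on edge]
    (5,3)@(11, 7): e=[20,24,-4] → ·
    (6,3)@(13, 7): e=[40,20,-20] → ·
    (3,4)@(7, 9): e=[0,36,4] → #  [on edge]
    (4,4)@(9, 9): e=[20,32,-12] → ·
    (2,5)@(5, 11): e=[0,44,-4] → ·  [on edge]
    (1,6)@(3, 13): e=[0,52,-12] → ·  [on edge]
    (0,7)@(1, 15): e=[0,60,-20] → ·  [on edge]
  covered (7 px):
    · · · · · · · # · ·
    · · · · · · # # · ·
    · · · · · # # · · ·
    · · · · # · · · · ·
    · · · # · · · · · ·
    · · · · · · · · · ·
    · · · · · · · · · ·
    · · · · · · · · · ·
    · · · · · · · · · ·
    · · · · · · · · · ·
T2:
  2·area = 56
  edge (6, 18)→(2, 4): d=(-4,-14) top-left  bias=+0
  edge (2, 4)→(6, 4): d=(4,0) top-left  bias=+0
  edge (6, 4)→(6, 18): d=(0,14) right/bottom  bias=-1
    (1,2)@(3, 5): e=[10,4,42] → #
    (2,2)@(5, 5): e=[38,4,14] → #
    (3,2)@(7, 5): e=[66,4,-14] → ·
    (1,3)@(3, 7): e=[2,12,42] → #
    (3,3)@(7, 7): e=[58,12,-14] → ·
    (1,4)@(3, 9): e=[-6,20,42] → ·
    (2,4)@(5, 9): e=[22,20,14] → #
    (3,4)@(7, 9): e=[50,20,-14] → ·
    (2,5)@(5, 11): e=[14,28,14] → #
    (3,5)@(7, 11): e=[42,28,-14] → ·
    (2,6)@(5, 13): e=[6,36,14] → #
    (3,6)@(7, 13): e=[34,36,-14] → ·
  covered (7 px):
    · · · · · · · · · ·
    · · · · · · · · · ·
    · # # · · · · · · ·
    · # # · · · · · · ·
    · · # · · · · · · ·
    · · # · · · · · · ·
    · · # · · · · · · ·
    · · · · · · · · · ·
    · · · · · · · · · ·
    · · · · · · · · · ·
T3:
  2·area = 198  (B↔C swapped to make it positive)
  edge (6, 20)→(4, 0): d=(-2,-20) top-left  bias=+0
  edge (4, 0)→(15, 11): d=(11,11) right/bottom  bias=-1
  edge (15, 11)→(6, 20): d=(-9,9) right/bottom  bias=-1
    (2,0)@(5, 1): e=[18,0,180] → ·  [on edge]
    (2,1)@(5, 3): e=[14,22,162] → #
    (3,1)@(7, 3): e=[54,0,144] → ·  [on edge]
    (2,2)@(5, 5): e=[10,44,144] → #
    (3,2)@(7, 5): e=[50,22,126] → #
    (4,2)@(9, 5): e=[90,0,108] → ·  [on edge]
    (2,3)@(5, 7): e=[6,66,126] → #
    (4,3)@(9, 7): e=[86,22,90] → #
    (5,3)@(11, 7): e=[126,0,72] → ·  [on edge]
    (9,3)@(19, 7): e=[286,-88,0] → ·  [on edge]
    (2,4)@(5, 9): e=[2,88,108] → #
    (5,4)@(11, 9): e=[122,22,54] → #
    (6,4)@(13, 9): e=[162,0,36] → ·  [on edge]
    (8,4)@(17, 9): e=[242,-44,0] → ·  [on edge]
    (7,5)@(15, 11): e=[198,0,0] → ·  [on edge]
    (6,6)@(13, 13): e=[154,44,0] → ·  [on edge]
    (8,6)@(17, 13): e=[234,0,-36] → ·  [on edge]
    (5,7)@(11, 15): e=[110,88,0] → ·  [on edge]
    (9,7)@(19, 15): e=[270,0,-72] → ·  [on edge]
    (4,8)@(9, 17): e=[66,132,0] → ·  [on edge]
    (3,9)@(7, 19): e=[22,176,0] → ·  [on edge]
  covered (20 px):
    · · · · · · · · · ·
    · · # · · · · · · ·
    · · # # · · · · · ·
    · · # # # · · · · ·
    · · # # # # · · · ·
    · · · # # # # · · ·
    · · · # # # · · · ·
    · · · # # · · · · ·
    · · · # · · · · · ·
    · · · · · · · · · ·
T4:
  2·area = 60
  edge (10, 2)→(4, 8): d=(-6,6) right/bottom  bias=-1
  edge (4, 8)→(2, 0): d=(-2,-8) top-left  bias=+0
  edge (2, 0)→(10, 2): d=(8,2) right/bottom  bias=-1
    (1,0)@(3, 1): e=[48,6,6] → #
    (2,0)@(5, 1): e=[36,22,2] → #
    (3,0)@(7, 1): e=[24,38,-2] → ·
    (5,0)@(11, 1): e=[0,70,-10] → ·  [on edge]
    (1,1)@(3, 3): e=[36,2,22] → #
    (3,1)@(7, 3): e=[12,34,14] → #
    (4,1)@(9, 3): e=[0,50,10] → ·  [on edge]
    (1,2)@(3, 5): e=[24,-2,38] → ·
    (2,2)@(5, 5): e=[12,14,34] → #
    (3,2)@(7, 5): e=[0,30,30] → ·  [on edge]
    (2,3)@(5, 7): e=[0,10,50] → ·  [on edge]
    (1,4)@(3, 9): e=[0,-10,70] → ·  [on edge]
    (0,5)@(1, 11): e=[0,-30,90] → ·  [on edge]
  covered (6 px):
    · # # · · · · · · ·
    · # # # · · · · · ·
    · · # · · · · · · ·
    · · · · · · · · · ·
    · · · · · · · · · ·
    · · · · · · · · · ·
    · · · · · · · · · ·
    · · · · · · · · · ·
    · · · · · · · · · ·
    · · · · · · · · · ·

Result: 56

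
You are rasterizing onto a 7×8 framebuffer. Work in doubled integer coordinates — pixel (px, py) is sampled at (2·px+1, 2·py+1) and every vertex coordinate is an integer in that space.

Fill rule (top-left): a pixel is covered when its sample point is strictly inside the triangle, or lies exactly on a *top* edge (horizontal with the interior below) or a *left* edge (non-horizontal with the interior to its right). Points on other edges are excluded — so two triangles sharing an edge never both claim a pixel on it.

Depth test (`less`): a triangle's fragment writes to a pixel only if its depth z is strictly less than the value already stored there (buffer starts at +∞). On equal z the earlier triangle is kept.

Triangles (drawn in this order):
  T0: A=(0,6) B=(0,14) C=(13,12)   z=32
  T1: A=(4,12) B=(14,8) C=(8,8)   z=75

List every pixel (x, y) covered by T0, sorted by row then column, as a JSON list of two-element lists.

T0:
  2·area = 104  (B↔C swapped to make it positive)
  edge (0, 6)→(13, 12): d=(13,6) right/bottom  bias=-1
  edge (13, 12)→(0, 14): d=(-13,2) right/bottom  bias=-1
  edge (0, 14)→(0, 6): d=(0,-8) top-left  bias=+0
    (0,3)@(1, 7): e=[7,89,8] → X
    (1,3)@(3, 7): e=[-5,85,24] → .
    (0,4)@(1, 9): e=[33,63,8] → X
    (1,4)@(3, 9): e=[21,59,24] → X
    (2,4)@(5, 9): e=[9,55,40] → X
    (3,4)@(7, 9): e=[-3,51,56] → .
    (0,5)@(1, 11): e=[59,37,8] → X
    (3,5)@(7, 11): e=[23,25,56] → X
    (4,5)@(9, 11): e=[11,21,72] → X
    (5,5)@(11, 11): e=[-1,17,88] → .
    (0,6)@(1, 13): e=[85,11,8] → X
    (3,6)@(7, 13): e=[49,-1,56] → .
  covered (12 px):
    . . . . . . .
    . . . . . . .
    . . . . . . .
    X . . . . . .
    X X X . . . .
    X X X X X . .
    X X X . . . .
    . . . . . . .
T1:
  2·area = 24  (B↔C swapped to make it positive)
  edge (4, 12)→(8, 8): d=(4,-4) top-left  bias=+0
  edge (8, 8)→(14, 8): d=(6,0) top-left  bias=+0
  edge (14, 8)→(4, 12): d=(-10,4) right/bottom  bias=-1
    (6,1)@(13, 3): e=[0,-30,54] → .  [on edge]
    (5,2)@(11, 5): e=[0,-18,42] → .  [on edge]
    (4,3)@(9, 7): e=[0,-6,30] → .  [on edge]
    (3,4)@(7, 9): e=[0,6,18] → X  [on edge]
    (4,4)@(9, 9): e=[8,6,10] → X
    (5,4)@(11, 9): e=[16,6,2] → X
    (6,4)@(13, 9): e=[24,6,-6] → .
    (2,5)@(5, 11): e=[0,18,6] → X  [on edge]
    (3,5)@(7, 11): e=[8,18,-2] → .
    (4,5)@(9, 11): e=[16,18,-10] → .
    (5,5)@(11, 11): e=[24,18,-18] → .
    (1,6)@(3, 13): e=[0,30,-6] → .  [on edge]
    (0,7)@(1, 15): e=[0,42,-18] → .  [on edge]
  covered (4 px):
    . . . . . . .
    . . . . . . .
    . . . . . . .
    . . . . . . .
    . . . X X X .
    . . X . . . .
    . . . . . . .
    . . . . . . .

Answer: [[0,3],[0,4],[1,4],[2,4],[0,5],[1,5],[2,5],[3,5],[4,5],[0,6],[1,6],[2,6]]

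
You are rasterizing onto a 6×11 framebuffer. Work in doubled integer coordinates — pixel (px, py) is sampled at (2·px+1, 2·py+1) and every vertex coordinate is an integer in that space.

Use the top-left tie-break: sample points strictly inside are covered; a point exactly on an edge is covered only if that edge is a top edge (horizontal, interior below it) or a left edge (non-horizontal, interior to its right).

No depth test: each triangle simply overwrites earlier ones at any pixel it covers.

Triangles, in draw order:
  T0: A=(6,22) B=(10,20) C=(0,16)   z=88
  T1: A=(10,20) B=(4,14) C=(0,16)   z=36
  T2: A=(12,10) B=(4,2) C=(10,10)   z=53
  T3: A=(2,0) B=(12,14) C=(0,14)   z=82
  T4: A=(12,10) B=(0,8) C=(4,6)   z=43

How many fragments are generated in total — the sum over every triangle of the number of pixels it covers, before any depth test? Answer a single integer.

T0:
  2·area = 36  (B↔C swapped to make it positive)
  edge (6, 22)→(0, 16): d=(-6,-6) top-left  bias=+0
  edge (0, 16)→(10, 20): d=(10,4) right/bottom  bias=-1
  edge (10, 20)→(6, 22): d=(-4,2) right/bottom  bias=-1
    (0,8)@(1, 17): e=[0,6,30] → #  [on edge]
    (1,8)@(3, 17): e=[12,-2,26] → ·
    (0,9)@(1, 19): e=[-12,26,22] → ·
    (1,9)@(3, 19): e=[0,18,18] → #  [on edge]
    (2,9)@(5, 19): e=[12,10,14] → #
    (3,9)@(7, 19): e=[24,2,10] → #
    (4,9)@(9, 19): e=[36,-6,6] → ·
    (1,10)@(3, 21): e=[-12,38,10] → ·
    (2,10)@(5, 21): e=[0,30,6] → #  [on edge]
    (4,10)@(9, 21): e=[24,14,-2] → ·
  covered (6 px):
    · · · · · ·
    · · · · · ·
    · · · · · ·
    · · · · · ·
    · · · · · ·
    · · · · · ·
    · · · · · ·
    · · · · · ·
    # · · · · ·
    · # # # · ·
    · · # # · ·
T1:
  2·area = 36  (B↔C swapped to make it positive)
  edge (10, 20)→(0, 16): d=(-10,-4) top-left  bias=+0
  edge (0, 16)→(4, 14): d=(4,-2) top-left  bias=+0
  edge (4, 14)→(10, 20): d=(6,6) right/bottom  bias=-1
    (0,5)@(1, 11): e=[54,-18,0] → ·  [on edge]
    (1,6)@(3, 13): e=[42,-6,0] → ·  [on edge]
    (1,7)@(3, 15): e=[22,2,12] → #
    (2,7)@(5, 15): e=[30,6,0] → ·  [on edge]
    (1,8)@(3, 17): e=[2,10,24] → #
    (2,8)@(5, 17): e=[10,14,12] → #
    (3,8)@(7, 17): e=[18,18,0] → ·  [on edge]
    (1,9)@(3, 19): e=[-18,18,36] → ·
    (2,9)@(5, 19): e=[-10,22,24] → ·
    (4,9)@(9, 19): e=[6,30,0] → ·  [on edge]
    (5,10)@(11, 21): e=[-6,42,0] → ·  [on edge]
  covered (3 px):
    · · · · · ·
    · · · · · ·
    · · · · · ·
    · · · · · ·
    · · · · · ·
    · · · · · ·
    · · · · · ·
    · # · · · ·
    · # # · · ·
    · · · · · ·
    · · · · · ·
T2:
  2·area = 16  (B↔C swapped to make it positive)
  edge (12, 10)→(10, 10): d=(-2,0) right/bottom  bias=-1
  edge (10, 10)→(4, 2): d=(-6,-8) top-left  bias=+0
  edge (4, 2)→(12, 10): d=(8,8) right/bottom  bias=-1
    (1,0)@(3, 1): e=[18,-2,0] → ·  [on edge]
    (2,1)@(5, 3): e=[14,2,0] → ·  [on edge]
    (3,2)@(7, 5): e=[10,6,0] → ·  [on edge]
    (4,3)@(9, 7): e=[6,10,0] → ·  [on edge]
    (5,4)@(11, 9): e=[2,14,0] → ·  [on edge]
  covered (0 px):
    · · · · · ·
    · · · · · ·
    · · · · · ·
    · · · · · ·
    · · · · · ·
    · · · · · ·
    · · · · · ·
    · · · · · ·
    · · · · · ·
    · · · · · ·
    · · · · · ·
T3:
  2·area = 168
  edge (2, 0)→(12, 14): d=(10,14) right/bottom  bias=-1
  edge (12, 14)→(0, 14): d=(-12,0) right/bottom  bias=-1
  edge (0, 14)→(2, 0): d=(2,-14) top-left  bias=+0
    (1,1)@(3, 3): e=[16,132,20] → #
    (2,1)@(5, 3): e=[-12,132,48] → ·
    (1,2)@(3, 5): e=[36,108,24] → #
    (2,2)@(5, 5): e=[8,108,52] → #
    (3,2)@(7, 5): e=[-20,108,80] → ·
    (0,3)@(1, 7): e=[84,84,0] → #  [on edge]
    (3,3)@(7, 7): e=[0,84,84] → ·  [on edge]
    (0,4)@(1, 9): e=[104,60,4] → #
    (3,4)@(7, 9): e=[20,60,88] → #
    (4,4)@(9, 9): e=[-8,60,116] → ·
    (0,5)@(1, 11): e=[124,36,8] → #
    (4,5)@(9, 11): e=[12,36,120] → #
  covered (21 px):
    · · · · · ·
    · # · · · ·
    · # # · · ·
    # # # · · ·
    # # # # · ·
    # # # # # ·
    # # # # # #
    · · · · · ·
    · · · · · ·
    · · · · · ·
    · · · · · ·
T4:
  2·area = 32
  edge (12, 10)→(0, 8): d=(-12,-2) top-left  bias=+0
  edge (0, 8)→(4, 6): d=(4,-2) top-left  bias=+0
  edge (4, 6)→(12, 10): d=(8,4) right/bottom  bias=-1
    (1,3)@(3, 7): e=[18,2,12] → #
    (2,3)@(5, 7): e=[22,6,4] → #
    (3,3)@(7, 7): e=[26,10,-4] → ·
    (1,4)@(3, 9): e=[-6,10,28] → ·
    (2,4)@(5, 9): e=[-2,14,20] → ·
    (3,4)@(7, 9): e=[2,18,12] → #
    (4,4)@(9, 9): e=[6,22,4] → #
    (5,4)@(11, 9): e=[10,26,-4] → ·
    (3,5)@(7, 11): e=[-22,26,28] → ·
    (4,5)@(9, 11): e=[-18,30,20] → ·
  covered (4 px):
    · · · · · ·
    · · · · · ·
    · · · · · ·
    · # # · · ·
    · · · # # ·
    · · · · · ·
    · · · · · ·
    · · · · · ·
    · · · · · ·
    · · · · · ·
    · · · · · ·

Answer: 34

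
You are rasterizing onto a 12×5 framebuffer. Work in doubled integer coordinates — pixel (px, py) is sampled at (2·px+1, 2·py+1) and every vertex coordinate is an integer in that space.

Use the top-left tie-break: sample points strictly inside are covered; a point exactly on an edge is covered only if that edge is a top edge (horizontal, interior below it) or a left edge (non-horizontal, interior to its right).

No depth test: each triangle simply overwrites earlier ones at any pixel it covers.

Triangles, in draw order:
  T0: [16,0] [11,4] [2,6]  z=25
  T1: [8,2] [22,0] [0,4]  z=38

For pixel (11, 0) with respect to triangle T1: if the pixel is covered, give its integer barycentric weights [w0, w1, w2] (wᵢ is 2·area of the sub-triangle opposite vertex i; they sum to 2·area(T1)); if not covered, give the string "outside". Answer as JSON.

T0:
  2·area = 26
  edge (16, 0)→(11, 4): d=(-5,4) right/bottom  bias=-1
  edge (11, 4)→(2, 6): d=(-9,2) right/bottom  bias=-1
  edge (2, 6)→(16, 0): d=(14,-6) top-left  bias=+0
    (4,1)@(9, 3): e=[13,13,0] → X  [on edge]
    (5,1)@(11, 3): e=[5,9,12] → X
    (6,1)@(13, 3): e=[-3,5,24] → .
    (2,2)@(5, 5): e=[19,3,4] → X
    (3,2)@(7, 5): e=[11,-1,16] → .
    (4,2)@(9, 5): e=[3,-5,28] → .
    (5,2)@(11, 5): e=[-5,-9,40] → .
    (2,3)@(5, 7): e=[9,-15,32] → .
  covered (3 px):
    . . . . . . . . . . . .
    . . . . X X . . . . . .
    . . X . . . . . . . . .
    . . . . . . . . . . . .
    . . . . . . . . . . . .
T1:
  2·area = 12
  edge (8, 2)→(22, 0): d=(14,-2) top-left  bias=+0
  edge (22, 0)→(0, 4): d=(-22,4) right/bottom  bias=-1
  edge (0, 4)→(8, 2): d=(8,-2) top-left  bias=+0
    (7,0)@(15, 1): e=[0,6,6] → X  [on edge]
    (8,0)@(17, 1): e=[4,-2,10] → .
    (0,1)@(1, 3): e=[0,18,-6] → .  [on edge]
    (2,1)@(5, 3): e=[8,2,2] → X
    (3,1)@(7, 3): e=[12,-6,6] → .
    (7,1)@(15, 3): e=[28,-38,22] → .
    (2,2)@(5, 5): e=[36,-42,18] → .
  covered (2 px):
    . . . . . . . X . . . .
    . . X . . . . . . . . .
    . . . . . . . . . . . .
    . . . . . . . . . . . .
    . . . . . . . . . . . .

Final: "outside"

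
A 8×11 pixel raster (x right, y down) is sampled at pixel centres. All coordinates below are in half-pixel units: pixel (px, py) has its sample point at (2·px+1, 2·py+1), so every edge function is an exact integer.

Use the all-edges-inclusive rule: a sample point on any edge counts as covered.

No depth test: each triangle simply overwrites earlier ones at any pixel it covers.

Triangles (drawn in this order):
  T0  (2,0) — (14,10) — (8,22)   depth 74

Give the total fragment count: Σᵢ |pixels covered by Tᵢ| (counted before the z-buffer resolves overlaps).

T0:
  2·area = 204
  edge (2, 0)→(14, 10): d=(12,10) inclusive
  edge (14, 10)→(8, 22): d=(-6,12) inclusive
  edge (8, 22)→(2, 0): d=(-6,-22) inclusive
    (1,0)@(3, 1): e=[2,186,16] → #
    (2,0)@(5, 1): e=[-18,162,60] → ·
    (1,1)@(3, 3): e=[26,174,4] → #
    (2,1)@(5, 3): e=[6,150,48] → #
    (3,1)@(7, 3): e=[-14,126,92] → ·
    (1,2)@(3, 5): e=[50,162,-8] → ·
    (2,2)@(5, 5): e=[30,138,36] → #
    (3,2)@(7, 5): e=[10,114,80] → #
    (4,2)@(9, 5): e=[-10,90,124] → ·
    (2,3)@(5, 7): e=[54,126,24] → #
    (4,3)@(9, 7): e=[14,78,112] → #
    (5,3)@(11, 7): e=[-6,54,156] → ·
    (2,5)@(5, 11): e=[102,102,0] → #  [on edge]
  covered (26 px):
    · # · · · · · ·
    · # # · · · · ·
    · · # # · · · ·
    · · # # # · · ·
    · · # # # # · ·
    · · # # # # # ·
    · · · # # # · ·
    · · · # # # · ·
    · · · # # · · ·
    · · · · # · · ·
    · · · · · · · ·

Answer: 26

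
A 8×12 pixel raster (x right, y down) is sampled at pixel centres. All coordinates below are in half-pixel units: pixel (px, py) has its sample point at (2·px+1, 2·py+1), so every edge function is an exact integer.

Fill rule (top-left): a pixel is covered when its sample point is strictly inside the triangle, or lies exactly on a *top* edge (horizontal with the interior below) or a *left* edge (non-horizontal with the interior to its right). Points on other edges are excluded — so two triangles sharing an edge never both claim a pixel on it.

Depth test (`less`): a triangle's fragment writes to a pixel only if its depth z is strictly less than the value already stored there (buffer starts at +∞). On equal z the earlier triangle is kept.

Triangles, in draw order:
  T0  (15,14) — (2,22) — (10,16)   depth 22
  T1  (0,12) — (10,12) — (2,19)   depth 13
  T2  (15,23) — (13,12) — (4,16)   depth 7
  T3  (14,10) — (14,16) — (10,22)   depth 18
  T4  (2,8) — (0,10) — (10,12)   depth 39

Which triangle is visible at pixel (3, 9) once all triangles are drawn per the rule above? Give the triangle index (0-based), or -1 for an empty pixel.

T0:
  2·area = 14
  edge (15, 14)→(2, 22): d=(-13,8) right/bottom  bias=-1
  edge (2, 22)→(10, 16): d=(8,-6) top-left  bias=+0
  edge (10, 16)→(15, 14): d=(5,-2) top-left  bias=+0
    (6,7)@(13, 15): e=[3,10,1] → █
    (7,7)@(15, 15): e=[-13,22,5] → ·
    (4,8)@(9, 17): e=[9,2,3] → █
    (5,8)@(11, 17): e=[-7,14,7] → ·
    (6,8)@(13, 17): e=[-23,26,11] → ·
    (4,9)@(9, 19): e=[-17,18,13] → ·
  covered (2 px):
    · · · · · · · ·
    · · · · · · · ·
    · · · · · · · ·
    · · · · · · · ·
    · · · · · · · ·
    · · · · · · · ·
    · · · · · · · ·
    · · · · · · █ ·
    · · · · █ · · ·
    · · · · · · · ·
    · · · · · · · ·
    · · · · · · · ·
T1:
  2·area = 70
  edge (0, 12)→(10, 12): d=(10,0) top-left  bias=+0
  edge (10, 12)→(2, 19): d=(-8,7) right/bottom  bias=-1
  edge (2, 19)→(0, 12): d=(-2,-7) top-left  bias=+0
    (0,6)@(1, 13): e=[10,55,5] → █
    (1,6)@(3, 13): e=[10,41,19] → █
    (2,6)@(5, 13): e=[10,27,33] → █
    (3,6)@(7, 13): e=[10,13,47] → █
    (4,6)@(9, 13): e=[10,-1,61] → ·
    (0,7)@(1, 15): e=[30,39,1] → █
    (3,7)@(7, 15): e=[30,-3,43] → ·
    (0,8)@(1, 17): e=[50,23,-3] → ·
    (1,8)@(3, 17): e=[50,9,11] → █
    (2,8)@(5, 17): e=[50,-5,25] → ·
    (1,9)@(3, 19): e=[70,-7,7] → ·
  covered (8 px):
    · · · · · · · ·
    · · · · · · · ·
    · · · · · · · ·
    · · · · · · · ·
    · · · · · · · ·
    · · · · · · · ·
    █ █ █ █ · · · ·
    █ █ █ · · · · ·
    · █ · · · · · ·
    · · · · · · · ·
    · · · · · · · ·
    · · · · · · · ·
T2:
  2·area = 107  (B↔C swapped to make it positive)
  edge (15, 23)→(4, 16): d=(-11,-7) top-left  bias=+0
  edge (4, 16)→(13, 12): d=(9,-4) top-left  bias=+0
  edge (13, 12)→(15, 23): d=(2,11) right/bottom  bias=-1
    (5,0)@(11, 1): e=[214,-107,0] → ·  [on edge]
    (5,6)@(11, 13): e=[82,1,24] → █
    (6,6)@(13, 13): e=[96,9,2] → █
    (7,6)@(15, 13): e=[110,17,-20] → ·
    (3,7)@(7, 15): e=[32,3,72] → █
    (4,7)@(9, 15): e=[46,11,50] → █
    (7,7)@(15, 15): e=[88,35,-16] → ·
    (3,8)@(7, 17): e=[10,21,76] → █
    (7,8)@(15, 17): e=[66,53,-12] → ·
    (3,9)@(7, 19): e=[-12,39,80] → ·
    (4,9)@(9, 19): e=[2,47,58] → █
    (7,9)@(15, 19): e=[44,71,-8] → ·
    (7,11)@(15, 23): e=[0,107,0] → ·  [on edge]
  covered (14 px):
    · · · · · · · ·
    · · · · · · · ·
    · · · · · · · ·
    · · · · · · · ·
    · · · · · · · ·
    · · · · · · · ·
    · · · · · █ █ ·
    · · · █ █ █ █ ·
    · · · █ █ █ █ ·
    · · · · █ █ █ ·
    · · · · · · █ ·
    · · · · · · · ·
T3:
  2·area = 24
  edge (14, 10)→(14, 16): d=(0,6) right/bottom  bias=-1
  edge (14, 16)→(10, 22): d=(-4,6) right/bottom  bias=-1
  edge (10, 22)→(14, 10): d=(4,-12) top-left  bias=+0
    (7,3)@(15, 7): e=[-6,30,0] → ·  [on edge]
    (6,6)@(13, 13): e=[6,18,0] → █  [on edge]
    (7,6)@(15, 13): e=[-6,6,24] → ·
    (6,7)@(13, 15): e=[6,10,8] → █
    (7,7)@(15, 15): e=[-6,-2,32] → ·
    (6,8)@(13, 17): e=[6,2,16] → █
    (7,8)@(15, 17): e=[-6,-10,40] → ·
    (5,9)@(11, 19): e=[18,6,0] → █  [on edge]
    (6,9)@(13, 19): e=[6,-6,24] → ·
    (5,10)@(11, 21): e=[18,-2,8] → ·
  covered (4 px):
    · · · · · · · ·
    · · · · · · · ·
    · · · · · · · ·
    · · · · · · · ·
    · · · · · · · ·
    · · · · · · · ·
    · · · · · · █ ·
    · · · · · · █ ·
    · · · · · · █ ·
    · · · · · █ · ·
    · · · · · · · ·
    · · · · · · · ·
T4:
  2·area = 24  (B↔C swapped to make it positive)
  edge (2, 8)→(10, 12): d=(8,4) right/bottom  bias=-1
  edge (10, 12)→(0, 10): d=(-10,-2) top-left  bias=+0
  edge (0, 10)→(2, 8): d=(2,-2) top-left  bias=+0
    (4,0)@(9, 1): e=[-84,108,0] → ·  [on edge]
    (3,1)@(7, 3): e=[-60,84,0] → ·  [on edge]
    (2,2)@(5, 5): e=[-36,60,0] → ·  [on edge]
    (1,3)@(3, 7): e=[-12,36,0] → ·  [on edge]
    (0,4)@(1, 9): e=[12,12,0] → █  [on edge]
    (1,4)@(3, 9): e=[4,16,4] → █
    (2,4)@(5, 9): e=[-4,20,8] → ·
    (0,5)@(1, 11): e=[28,-8,4] → ·
    (1,5)@(3, 11): e=[20,-4,8] → ·
    (2,5)@(5, 11): e=[12,0,12] → █  [on edge]
    (3,5)@(7, 11): e=[4,4,16] → █
    (4,5)@(9, 11): e=[-4,8,20] → ·
    (7,6)@(15, 13): e=[-12,0,36] → ·  [on edge]
  covered (4 px):
    · · · · · · · ·
    · · · · · · · ·
    · · · · · · · ·
    · · · · · · · ·
    █ █ · · · · · ·
    · · █ █ · · · ·
    · · · · · · · ·
    · · · · · · · ·
    · · · · · · · ·
    · · · · · · · ·
    · · · · · · · ·
    · · · · · · · ·

Z-buffer (winner per pixel, '.' = empty):
  . . . . . . . .
  . . . . . . . .
  . . . . . . . .
  . . . . . . . .
  4 4 . . . . . .
  . . 4 4 . . . .
  1 1 1 1 . 2 2 .
  1 1 1 2 2 2 2 .
  . 1 . 2 2 2 2 .
  . . . . 2 2 2 .
  . . . . . . 2 .
  . . . . . . . .

Final: -1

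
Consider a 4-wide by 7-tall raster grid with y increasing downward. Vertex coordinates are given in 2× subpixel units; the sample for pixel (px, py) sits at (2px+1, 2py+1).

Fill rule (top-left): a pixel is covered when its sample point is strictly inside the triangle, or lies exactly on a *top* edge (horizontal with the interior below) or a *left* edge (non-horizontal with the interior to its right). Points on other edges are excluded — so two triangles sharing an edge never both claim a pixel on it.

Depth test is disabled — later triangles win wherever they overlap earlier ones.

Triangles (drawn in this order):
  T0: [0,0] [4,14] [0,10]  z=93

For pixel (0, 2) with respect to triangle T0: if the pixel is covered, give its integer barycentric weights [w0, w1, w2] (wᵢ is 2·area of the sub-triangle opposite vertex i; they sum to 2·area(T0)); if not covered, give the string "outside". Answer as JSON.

T0:
  2·area = 40
  edge (0, 0)→(4, 14): d=(4,14) right/bottom  bias=-1
  edge (4, 14)→(0, 10): d=(-4,-4) top-left  bias=+0
  edge (0, 10)→(0, 0): d=(0,-10) top-left  bias=+0
    (0,2)@(1, 5): e=[6,24,10] → #
    (1,2)@(3, 5): e=[-22,32,30] → ·
    (0,3)@(1, 7): e=[14,16,10] → #
    (1,3)@(3, 7): e=[-14,24,30] → ·
    (0,4)@(1, 9): e=[22,8,10] → #
    (1,4)@(3, 9): e=[-6,16,30] → ·
    (0,5)@(1, 11): e=[30,0,10] → #  [on edge]
    (1,5)@(3, 11): e=[2,8,30] → #
    (2,5)@(5, 11): e=[-26,16,50] → ·
    (0,6)@(1, 13): e=[38,-8,10] → ·
    (1,6)@(3, 13): e=[10,0,30] → #  [on edge]
    (2,6)@(5, 13): e=[-18,8,50] → ·
  covered (6 px):
    · · · ·
    · · · ·
    # · · ·
    # · · ·
    # · · ·
    # # · ·
    · # · ·

Result: [24,10,6]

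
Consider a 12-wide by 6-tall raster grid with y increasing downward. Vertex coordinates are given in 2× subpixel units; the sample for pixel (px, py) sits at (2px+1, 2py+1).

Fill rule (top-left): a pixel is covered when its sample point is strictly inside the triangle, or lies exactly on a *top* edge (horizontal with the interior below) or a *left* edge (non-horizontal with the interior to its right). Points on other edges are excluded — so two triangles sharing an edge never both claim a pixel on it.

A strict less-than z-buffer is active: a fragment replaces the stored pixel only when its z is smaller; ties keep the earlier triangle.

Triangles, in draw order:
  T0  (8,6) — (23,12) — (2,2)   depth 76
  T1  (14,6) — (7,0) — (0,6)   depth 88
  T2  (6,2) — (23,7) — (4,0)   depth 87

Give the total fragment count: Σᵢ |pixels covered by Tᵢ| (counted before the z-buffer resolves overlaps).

T0:
  2·area = 24  (B↔C swapped to make it positive)
  edge (8, 6)→(2, 2): d=(-6,-4) top-left  bias=+0
  edge (2, 2)→(23, 12): d=(21,10) right/bottom  bias=-1
  edge (23, 12)→(8, 6): d=(-15,-6) top-left  bias=+0
    (3,2)@(7, 5): e=[2,13,9] → █
    (4,2)@(9, 5): e=[10,-7,21] → ·
    (3,3)@(7, 7): e=[-10,55,-21] → ·
    (5,3)@(11, 7): e=[6,15,3] → █
    (6,3)@(13, 7): e=[14,-5,15] → ·
    (5,4)@(11, 9): e=[-6,57,-27] → ·
  covered (2 px):
    · · · · · · · · · · · ·
    · · · · · · · · · · · ·
    · · · █ · · · · · · · ·
    · · · · · █ · · · · · ·
    · · · · · · · · · · · ·
    · · · · · · · · · · · ·
T1:
  2·area = 84  (B↔C swapped to make it positive)
  edge (14, 6)→(0, 6): d=(-14,0) right/bottom  bias=-1
  edge (0, 6)→(7, 0): d=(7,-6) top-left  bias=+0
  edge (7, 0)→(14, 6): d=(7,6) right/bottom  bias=-1
    (3,0)@(7, 1): e=[70,7,7] → █
    (4,0)@(9, 1): e=[70,19,-5] → ·
    (2,1)@(5, 3): e=[42,9,33] → █
    (4,1)@(9, 3): e=[42,33,9] → █
    (5,1)@(11, 3): e=[42,45,-3] → ·
    (1,2)@(3, 5): e=[14,11,59] → █
    (5,2)@(11, 5): e=[14,59,11] → █
    (6,2)@(13, 5): e=[14,71,-1] → ·
    (1,3)@(3, 7): e=[-14,25,73] → ·
    (2,3)@(5, 7): e=[-14,37,61] → ·
    (3,3)@(7, 7): e=[-14,49,49] → ·
    (4,3)@(9, 7): e=[-14,61,37] → ·
  covered (9 px):
    · · · █ · · · · · · · ·
    · · █ █ █ · · · · · · ·
    · █ █ █ █ █ · · · · · ·
    · · · · · · · · · · · ·
    · · · · · · · · · · · ·
    · · · · · · · · · · · ·
T2:
  2·area = 24  (B↔C swapped to make it positive)
  edge (6, 2)→(4, 0): d=(-2,-2) top-left  bias=+0
  edge (4, 0)→(23, 7): d=(19,7) right/bottom  bias=-1
  edge (23, 7)→(6, 2): d=(-17,-5) top-left  bias=+0
    (2,0)@(5, 1): e=[0,12,12] → █  [on edge]
    (3,0)@(7, 1): e=[4,-2,22] → ·
    (2,1)@(5, 3): e=[-4,50,-22] → ·
    (3,1)@(7, 3): e=[0,36,-12] → ·  [on edge]
    (5,1)@(11, 3): e=[8,8,8] → █
    (6,1)@(13, 3): e=[12,-6,18] → ·
    (4,2)@(9, 5): e=[0,60,-36] → ·  [on edge]
    (5,2)@(11, 5): e=[4,46,-26] → ·
    (8,2)@(17, 5): e=[16,4,4] → █
    (9,2)@(19, 5): e=[20,-10,14] → ·
    (5,3)@(11, 7): e=[0,84,-60] → ·  [on edge]
    (8,3)@(17, 7): e=[12,42,-30] → ·
    (11,3)@(23, 7): e=[24,0,0] → ·  [on edge]
    (6,4)@(13, 9): e=[0,108,-84] → ·  [on edge]
    (7,5)@(15, 11): e=[0,132,-108] → ·  [on edge]
  covered (3 px):
    · · █ · · · · · · · · ·
    · · · · · █ · · · · · ·
    · · · · · · · · █ · · ·
    · · · · · · · · · · · ·
    · · · · · · · · · · · ·
    · · · · · · · · · · · ·

Answer: 14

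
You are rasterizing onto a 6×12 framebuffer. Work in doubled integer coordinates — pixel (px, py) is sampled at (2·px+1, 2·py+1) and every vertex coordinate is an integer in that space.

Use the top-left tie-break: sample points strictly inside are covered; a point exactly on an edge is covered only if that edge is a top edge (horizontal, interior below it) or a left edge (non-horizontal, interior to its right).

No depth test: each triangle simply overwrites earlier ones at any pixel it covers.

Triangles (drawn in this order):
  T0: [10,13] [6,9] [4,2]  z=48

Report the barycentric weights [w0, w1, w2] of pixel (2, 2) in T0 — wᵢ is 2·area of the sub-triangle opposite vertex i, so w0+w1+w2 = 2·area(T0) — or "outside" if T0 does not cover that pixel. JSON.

T0:
  2·area = 20
  edge (10, 13)→(6, 9): d=(-4,-4) top-left  bias=+0
  edge (6, 9)→(4, 2): d=(-2,-7) top-left  bias=+0
  edge (4, 2)→(10, 13): d=(6,11) right/bottom  bias=-1
    (2,2)@(5, 5): e=[12,1,7] → #
    (3,2)@(7, 5): e=[20,15,-15] → ·
    (2,3)@(5, 7): e=[4,-3,19] → ·
    (3,4)@(7, 9): e=[4,7,9] → #
    (4,4)@(9, 9): e=[12,21,-13] → ·
    (3,5)@(7, 11): e=[-4,3,21] → ·
  covered (2 px):
    · · · · · ·
    · · · · · ·
    · · # · · ·
    · · · · · ·
    · · · # · ·
    · · · · · ·
    · · · · · ·
    · · · · · ·
    · · · · · ·
    · · · · · ·
    · · · · · ·
    · · · · · ·

Answer: [1,7,12]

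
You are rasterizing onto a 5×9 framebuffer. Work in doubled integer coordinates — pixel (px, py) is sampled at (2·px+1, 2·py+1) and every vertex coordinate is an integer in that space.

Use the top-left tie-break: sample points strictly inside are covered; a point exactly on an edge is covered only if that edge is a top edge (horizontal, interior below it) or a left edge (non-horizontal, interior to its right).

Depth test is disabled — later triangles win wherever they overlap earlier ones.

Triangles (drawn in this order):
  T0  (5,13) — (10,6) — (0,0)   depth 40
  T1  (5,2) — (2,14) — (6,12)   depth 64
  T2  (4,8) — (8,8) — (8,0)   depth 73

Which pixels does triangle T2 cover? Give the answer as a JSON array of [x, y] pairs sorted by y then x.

T0:
  2·area = 100  (B↔C swapped to make it positive)
  edge (5, 13)→(0, 0): d=(-5,-13) top-left  bias=+0
  edge (0, 0)→(10, 6): d=(10,6) right/bottom  bias=-1
  edge (10, 6)→(5, 13): d=(-5,7) right/bottom  bias=-1
    (0,0)@(1, 1): e=[8,4,88] → X
    (1,0)@(3, 1): e=[34,-8,74] → .
    (0,1)@(1, 3): e=[-2,24,78] → .
    (1,1)@(3, 3): e=[24,12,64] → X
    (2,1)@(5, 3): e=[50,0,50] → .  [on edge]
    (1,2)@(3, 5): e=[14,32,54] → X
    (2,2)@(5, 5): e=[40,20,40] → X
    (3,2)@(7, 5): e=[66,8,26] → X
    (4,2)@(9, 5): e=[92,-4,12] → .
    (1,3)@(3, 7): e=[4,52,44] → X
    (4,3)@(9, 7): e=[82,16,2] → X
    (1,4)@(3, 9): e=[-6,72,34] → .
    (2,6)@(5, 13): e=[0,100,0] → .  [on edge]
  covered (12 px):
    X . . . .
    . X . . .
    . X X X .
    . X X X X
    . . X X .
    . . X . .
    . . . . .
    . . . . .
    . . . . .
T1:
  2·area = 42  (B↔C swapped to make it positive)
  edge (5, 2)→(6, 12): d=(1,10) right/bottom  bias=-1
  edge (6, 12)→(2, 14): d=(-4,2) right/bottom  bias=-1
  edge (2, 14)→(5, 2): d=(3,-12) top-left  bias=+0
    (2,1)@(5, 3): e=[1,38,3] → X
    (3,1)@(7, 3): e=[-19,34,27] → .
    (2,2)@(5, 5): e=[3,30,9] → X
    (3,2)@(7, 5): e=[-17,26,33] → .
    (2,3)@(5, 7): e=[5,22,15] → X
    (3,3)@(7, 7): e=[-15,18,39] → .
    (2,4)@(5, 9): e=[7,14,21] → X
    (3,4)@(7, 9): e=[-13,10,45] → .
    (1,5)@(3, 11): e=[29,10,3] → X
    (3,5)@(7, 11): e=[-11,2,51] → .
    (1,6)@(3, 13): e=[31,2,9] → X
    (2,6)@(5, 13): e=[11,-2,33] → .
  covered (7 px):
    . . . . .
    . . X . .
    . . X . .
    . . X . .
    . . X . .
    . X X . .
    . X . . .
    . . . . .
    . . . . .
T2:
  2·area = 32  (B↔C swapped to make it positive)
  edge (4, 8)→(8, 0): d=(4,-8) top-left  bias=+0
  edge (8, 0)→(8, 8): d=(0,8) right/bottom  bias=-1
  edge (8, 8)→(4, 8): d=(-4,0) right/bottom  bias=-1
    (3,1)@(7, 3): e=[4,8,20] → X
    (4,1)@(9, 3): e=[20,-8,20] → .
    (3,2)@(7, 5): e=[12,8,12] → X
    (4,2)@(9, 5): e=[28,-8,12] → .
    (2,3)@(5, 7): e=[4,24,4] → X
    (4,3)@(9, 7): e=[36,-8,4] → .
    (2,4)@(5, 9): e=[12,24,-4] → .
    (3,4)@(7, 9): e=[28,8,-4] → .
  covered (4 px):
    . . . . .
    . . . X .
    . . . X .
    . . X X .
    . . . . .
    . . . . .
    . . . . .
    . . . . .
    . . . . .

Answer: [[3,1],[3,2],[2,3],[3,3]]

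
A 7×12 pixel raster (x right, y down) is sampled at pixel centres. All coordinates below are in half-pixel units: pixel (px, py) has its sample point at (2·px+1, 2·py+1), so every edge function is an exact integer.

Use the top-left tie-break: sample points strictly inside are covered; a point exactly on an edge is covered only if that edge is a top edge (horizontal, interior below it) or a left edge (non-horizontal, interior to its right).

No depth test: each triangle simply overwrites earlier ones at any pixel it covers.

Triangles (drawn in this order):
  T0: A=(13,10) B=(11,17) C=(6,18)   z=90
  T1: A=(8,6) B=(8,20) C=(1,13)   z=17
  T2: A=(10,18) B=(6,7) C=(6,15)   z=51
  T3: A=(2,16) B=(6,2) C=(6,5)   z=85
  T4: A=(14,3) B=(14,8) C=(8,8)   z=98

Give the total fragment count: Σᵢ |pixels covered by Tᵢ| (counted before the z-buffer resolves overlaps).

T0:
  2·area = 33
  edge (13, 10)→(11, 17): d=(-2,7) right/bottom  bias=-1
  edge (11, 17)→(6, 18): d=(-5,1) right/bottom  bias=-1
  edge (6, 18)→(13, 10): d=(7,-8) top-left  bias=+0
    (5,6)@(11, 13): e=[8,20,5] → X
    (6,6)@(13, 13): e=[-6,18,21] → .
    (4,7)@(9, 15): e=[18,12,3] → X
    (6,7)@(13, 15): e=[-10,8,35] → .
    (3,8)@(7, 17): e=[28,4,1] → X
    (5,8)@(11, 17): e=[0,0,33] → .  [on edge]
    (0,9)@(1, 19): e=[66,0,-33] → .  [on edge]
    (3,9)@(7, 19): e=[24,-6,15] → .
    (4,9)@(9, 19): e=[10,-8,31] → .
  covered (5 px):
    . . . . . . .
    . . . . . . .
    . . . . . . .
    . . . . . . .
    . . . . . . .
    . . . . . . .
    . . . . . X .
    . . . . X X .
    . . . X X . .
    . . . . . . .
    . . . . . . .
    . . . . . . .
T1:
  2·area = 98
  edge (8, 6)→(8, 20): d=(0,14) right/bottom  bias=-1
  edge (8, 20)→(1, 13): d=(-7,-7) top-left  bias=+0
  edge (1, 13)→(8, 6): d=(7,-7) top-left  bias=+0
    (6,0)@(13, 1): e=[-70,168,0] → .  [on edge]
    (5,1)@(11, 3): e=[-42,140,0] → .  [on edge]
    (4,2)@(9, 5): e=[-14,112,0] → .  [on edge]
    (3,3)@(7, 7): e=[14,84,0] → X  [on edge]
    (4,3)@(9, 7): e=[-14,98,14] → .
    (2,4)@(5, 9): e=[42,56,0] → X  [on edge]
    (4,4)@(9, 9): e=[-14,84,28] → .
    (1,5)@(3, 11): e=[70,28,0] → X  [on edge]
    (4,5)@(9, 11): e=[-14,70,42] → .
    (0,6)@(1, 13): e=[98,0,0] → X  [on edge]
    (4,6)@(9, 13): e=[-14,56,56] → .
    (0,7)@(1, 15): e=[98,-14,14] → .
    (1,7)@(3, 15): e=[70,0,28] → X  [on edge]
    (2,8)@(5, 17): e=[42,0,56] → X  [on edge]
    (3,9)@(7, 19): e=[14,0,84] → X  [on edge]
    (4,10)@(9, 21): e=[-14,0,112] → .  [on edge]
    (5,11)@(11, 23): e=[-42,0,140] → .  [on edge]
  covered (16 px):
    . . . . . . .
    . . . . . . .
    . . . . . . .
    . . . X . . .
    . . X X . . .
    . X X X . . .
    X X X X . . .
    . X X X . . .
    . . X X . . .
    . . . X . . .
    . . . . . . .
    . . . . . . .
T2:
  2·area = 32  (B↔C swapped to make it positive)
  edge (10, 18)→(6, 15): d=(-4,-3) top-left  bias=+0
  edge (6, 15)→(6, 7): d=(0,-8) top-left  bias=+0
  edge (6, 7)→(10, 18): d=(4,11) right/bottom  bias=-1
    (3,5)@(7, 11): e=[19,8,5] → X
    (4,5)@(9, 11): e=[25,24,-17] → .
    (3,6)@(7, 13): e=[11,8,13] → X
    (4,6)@(9, 13): e=[17,24,-9] → .
    (3,7)@(7, 15): e=[3,8,21] → X
    (4,7)@(9, 15): e=[9,24,-1] → .
    (3,8)@(7, 17): e=[-5,8,29] → .
    (4,8)@(9, 17): e=[1,24,7] → X
    (5,8)@(11, 17): e=[7,40,-15] → .
    (4,9)@(9, 19): e=[-7,24,15] → .
  covered (4 px):
    . . . . . . .
    . . . . . . .
    . . . . . . .
    . . . . . . .
    . . . . . . .
    . . . X . . .
    . . . X . . .
    . . . X . . .
    . . . . X . .
    . . . . . . .
    . . . . . . .
    . . . . . . .
T3:
  2·area = 12
  edge (2, 16)→(6, 2): d=(4,-14) top-left  bias=+0
  edge (6, 2)→(6, 5): d=(0,3) right/bottom  bias=-1
  edge (6, 5)→(2, 16): d=(-4,11) right/bottom  bias=-1
    (2,3)@(5, 7): e=[6,3,3] → X
    (3,3)@(7, 7): e=[34,-3,-19] → .
    (2,4)@(5, 9): e=[14,3,-5] → .
    (1,6)@(3, 13): e=[2,9,1] → X
    (2,6)@(5, 13): e=[30,3,-21] → .
    (1,7)@(3, 15): e=[10,9,-7] → .
  covered (2 px):
    . . . . . . .
    . . . . . . .
    . . . . . . .
    . . X . . . .
    . . . . . . .
    . . . . . . .
    . X . . . . .
    . . . . . . .
    . . . . . . .
    . . . . . . .
    . . . . . . .
    . . . . . . .
T4:
  2·area = 30
  edge (14, 3)→(14, 8): d=(0,5) right/bottom  bias=-1
  edge (14, 8)→(8, 8): d=(-6,0) right/bottom  bias=-1
  edge (8, 8)→(14, 3): d=(6,-5) top-left  bias=+0
    (6,2)@(13, 5): e=[5,18,7] → X
    (5,3)@(11, 7): e=[15,6,9] → X
    (5,4)@(11, 9): e=[15,-6,21] → .
    (6,4)@(13, 9): e=[5,-6,31] → .
  covered (3 px):
    . . . . . . .
    . . . . . . .
    . . . . . . X
    . . . . . X X
    . . . . . . .
    . . . . . . .
    . . . . . . .
    . . . . . . .
    . . . . . . .
    . . . . . . .
    . . . . . . .
    . . . . . . .

Final: 30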